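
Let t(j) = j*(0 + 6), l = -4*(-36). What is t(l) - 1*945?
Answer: -81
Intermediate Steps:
l = 144
t(j) = 6*j (t(j) = j*6 = 6*j)
t(l) - 1*945 = 6*144 - 1*945 = 864 - 945 = -81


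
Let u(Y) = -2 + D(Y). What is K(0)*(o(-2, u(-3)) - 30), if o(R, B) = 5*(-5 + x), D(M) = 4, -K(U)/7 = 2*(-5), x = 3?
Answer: -2800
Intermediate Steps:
K(U) = 70 (K(U) = -14*(-5) = -7*(-10) = 70)
u(Y) = 2 (u(Y) = -2 + 4 = 2)
o(R, B) = -10 (o(R, B) = 5*(-5 + 3) = 5*(-2) = -10)
K(0)*(o(-2, u(-3)) - 30) = 70*(-10 - 30) = 70*(-40) = -2800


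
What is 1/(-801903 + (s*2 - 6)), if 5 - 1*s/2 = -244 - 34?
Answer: -1/800777 ≈ -1.2488e-6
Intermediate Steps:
s = 566 (s = 10 - 2*(-244 - 34) = 10 - 2*(-278) = 10 + 556 = 566)
1/(-801903 + (s*2 - 6)) = 1/(-801903 + (566*2 - 6)) = 1/(-801903 + (1132 - 6)) = 1/(-801903 + 1126) = 1/(-800777) = -1/800777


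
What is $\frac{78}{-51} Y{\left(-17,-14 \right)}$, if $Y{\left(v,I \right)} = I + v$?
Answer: $\frac{806}{17} \approx 47.412$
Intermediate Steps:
$\frac{78}{-51} Y{\left(-17,-14 \right)} = \frac{78}{-51} \left(-14 - 17\right) = 78 \left(- \frac{1}{51}\right) \left(-31\right) = \left(- \frac{26}{17}\right) \left(-31\right) = \frac{806}{17}$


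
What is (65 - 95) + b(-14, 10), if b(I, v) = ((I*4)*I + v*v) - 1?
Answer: 853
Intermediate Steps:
b(I, v) = -1 + v² + 4*I² (b(I, v) = ((4*I)*I + v²) - 1 = (4*I² + v²) - 1 = (v² + 4*I²) - 1 = -1 + v² + 4*I²)
(65 - 95) + b(-14, 10) = (65 - 95) + (-1 + 10² + 4*(-14)²) = -30 + (-1 + 100 + 4*196) = -30 + (-1 + 100 + 784) = -30 + 883 = 853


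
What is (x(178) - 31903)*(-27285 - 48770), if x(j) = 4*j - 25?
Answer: 2374132880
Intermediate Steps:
x(j) = -25 + 4*j
(x(178) - 31903)*(-27285 - 48770) = ((-25 + 4*178) - 31903)*(-27285 - 48770) = ((-25 + 712) - 31903)*(-76055) = (687 - 31903)*(-76055) = -31216*(-76055) = 2374132880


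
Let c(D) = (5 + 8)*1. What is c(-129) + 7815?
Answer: 7828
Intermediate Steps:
c(D) = 13 (c(D) = 13*1 = 13)
c(-129) + 7815 = 13 + 7815 = 7828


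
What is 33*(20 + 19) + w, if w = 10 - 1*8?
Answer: 1289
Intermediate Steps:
w = 2 (w = 10 - 8 = 2)
33*(20 + 19) + w = 33*(20 + 19) + 2 = 33*39 + 2 = 1287 + 2 = 1289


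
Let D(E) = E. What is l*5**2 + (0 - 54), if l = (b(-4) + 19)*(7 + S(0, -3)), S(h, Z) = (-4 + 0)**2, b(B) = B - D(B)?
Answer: 10871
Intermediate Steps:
b(B) = 0 (b(B) = B - B = 0)
S(h, Z) = 16 (S(h, Z) = (-4)**2 = 16)
l = 437 (l = (0 + 19)*(7 + 16) = 19*23 = 437)
l*5**2 + (0 - 54) = 437*5**2 + (0 - 54) = 437*25 - 54 = 10925 - 54 = 10871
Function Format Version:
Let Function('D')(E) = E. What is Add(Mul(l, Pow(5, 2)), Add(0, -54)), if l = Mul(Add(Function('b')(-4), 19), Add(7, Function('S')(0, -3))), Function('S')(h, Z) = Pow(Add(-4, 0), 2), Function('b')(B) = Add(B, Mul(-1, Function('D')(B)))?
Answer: 10871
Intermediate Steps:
Function('b')(B) = 0 (Function('b')(B) = Add(B, Mul(-1, B)) = 0)
Function('S')(h, Z) = 16 (Function('S')(h, Z) = Pow(-4, 2) = 16)
l = 437 (l = Mul(Add(0, 19), Add(7, 16)) = Mul(19, 23) = 437)
Add(Mul(l, Pow(5, 2)), Add(0, -54)) = Add(Mul(437, Pow(5, 2)), Add(0, -54)) = Add(Mul(437, 25), -54) = Add(10925, -54) = 10871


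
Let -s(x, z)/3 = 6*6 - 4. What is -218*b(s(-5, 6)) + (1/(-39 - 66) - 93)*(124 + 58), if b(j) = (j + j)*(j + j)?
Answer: -120799196/15 ≈ -8.0533e+6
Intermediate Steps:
s(x, z) = -96 (s(x, z) = -3*(6*6 - 4) = -3*(36 - 4) = -3*32 = -96)
b(j) = 4*j² (b(j) = (2*j)*(2*j) = 4*j²)
-218*b(s(-5, 6)) + (1/(-39 - 66) - 93)*(124 + 58) = -872*(-96)² + (1/(-39 - 66) - 93)*(124 + 58) = -872*9216 + (1/(-105) - 93)*182 = -218*36864 + (-1/105 - 93)*182 = -8036352 - 9766/105*182 = -8036352 - 253916/15 = -120799196/15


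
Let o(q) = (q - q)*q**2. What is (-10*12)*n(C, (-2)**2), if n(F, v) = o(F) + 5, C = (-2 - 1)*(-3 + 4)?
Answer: -600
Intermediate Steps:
C = -3 (C = -3*1 = -3)
o(q) = 0 (o(q) = 0*q**2 = 0)
n(F, v) = 5 (n(F, v) = 0 + 5 = 5)
(-10*12)*n(C, (-2)**2) = -10*12*5 = -120*5 = -600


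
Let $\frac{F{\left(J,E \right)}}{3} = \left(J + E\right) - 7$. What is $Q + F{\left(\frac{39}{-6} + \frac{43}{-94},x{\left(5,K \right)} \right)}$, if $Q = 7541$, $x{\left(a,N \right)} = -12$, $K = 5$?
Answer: $\frac{350767}{47} \approx 7463.1$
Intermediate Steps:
$F{\left(J,E \right)} = -21 + 3 E + 3 J$ ($F{\left(J,E \right)} = 3 \left(\left(J + E\right) - 7\right) = 3 \left(\left(E + J\right) - 7\right) = 3 \left(-7 + E + J\right) = -21 + 3 E + 3 J$)
$Q + F{\left(\frac{39}{-6} + \frac{43}{-94},x{\left(5,K \right)} \right)} = 7541 + \left(-21 + 3 \left(-12\right) + 3 \left(\frac{39}{-6} + \frac{43}{-94}\right)\right) = 7541 - \left(57 - 3 \left(39 \left(- \frac{1}{6}\right) + 43 \left(- \frac{1}{94}\right)\right)\right) = 7541 - \left(57 - 3 \left(- \frac{13}{2} - \frac{43}{94}\right)\right) = 7541 - \frac{3660}{47} = \frac{350767}{47}$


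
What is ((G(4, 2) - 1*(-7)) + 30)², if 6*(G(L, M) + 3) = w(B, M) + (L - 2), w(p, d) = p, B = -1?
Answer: 42025/36 ≈ 1167.4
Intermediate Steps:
G(L, M) = -7/2 + L/6 (G(L, M) = -3 + (-1 + (L - 2))/6 = -3 + (-1 + (-2 + L))/6 = -3 + (-3 + L)/6 = -3 + (-½ + L/6) = -7/2 + L/6)
((G(4, 2) - 1*(-7)) + 30)² = (((-7/2 + (⅙)*4) - 1*(-7)) + 30)² = (((-7/2 + ⅔) + 7) + 30)² = ((-17/6 + 7) + 30)² = (25/6 + 30)² = (205/6)² = 42025/36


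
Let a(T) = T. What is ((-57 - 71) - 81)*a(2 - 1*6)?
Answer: 836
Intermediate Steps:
((-57 - 71) - 81)*a(2 - 1*6) = ((-57 - 71) - 81)*(2 - 1*6) = (-128 - 81)*(2 - 6) = -209*(-4) = 836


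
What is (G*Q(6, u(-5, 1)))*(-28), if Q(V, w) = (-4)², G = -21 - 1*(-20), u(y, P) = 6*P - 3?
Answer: 448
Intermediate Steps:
u(y, P) = -3 + 6*P
G = -1 (G = -21 + 20 = -1)
Q(V, w) = 16
(G*Q(6, u(-5, 1)))*(-28) = -1*16*(-28) = -16*(-28) = 448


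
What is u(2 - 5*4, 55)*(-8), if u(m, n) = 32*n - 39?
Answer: -13768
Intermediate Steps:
u(m, n) = -39 + 32*n
u(2 - 5*4, 55)*(-8) = (-39 + 32*55)*(-8) = (-39 + 1760)*(-8) = 1721*(-8) = -13768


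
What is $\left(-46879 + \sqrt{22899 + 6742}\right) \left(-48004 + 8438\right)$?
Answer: $1854814514 - 39566 \sqrt{29641} \approx 1.848 \cdot 10^{9}$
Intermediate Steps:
$\left(-46879 + \sqrt{22899 + 6742}\right) \left(-48004 + 8438\right) = \left(-46879 + \sqrt{29641}\right) \left(-39566\right) = 1854814514 - 39566 \sqrt{29641}$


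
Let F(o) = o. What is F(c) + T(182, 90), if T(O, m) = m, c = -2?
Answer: 88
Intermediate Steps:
F(c) + T(182, 90) = -2 + 90 = 88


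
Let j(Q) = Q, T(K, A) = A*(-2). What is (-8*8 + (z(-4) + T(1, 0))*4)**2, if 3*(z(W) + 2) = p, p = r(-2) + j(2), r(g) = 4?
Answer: 4096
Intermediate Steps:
T(K, A) = -2*A
p = 6 (p = 4 + 2 = 6)
z(W) = 0 (z(W) = -2 + (1/3)*6 = -2 + 2 = 0)
(-8*8 + (z(-4) + T(1, 0))*4)**2 = (-8*8 + (0 - 2*0)*4)**2 = (-64 + (0 + 0)*4)**2 = (-64 + 0*4)**2 = (-64 + 0)**2 = (-64)**2 = 4096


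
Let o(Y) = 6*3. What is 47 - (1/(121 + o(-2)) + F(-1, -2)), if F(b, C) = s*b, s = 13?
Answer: 8339/139 ≈ 59.993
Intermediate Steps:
F(b, C) = 13*b
o(Y) = 18
47 - (1/(121 + o(-2)) + F(-1, -2)) = 47 - (1/(121 + 18) + 13*(-1)) = 47 - (1/139 - 13) = 47 - 1*(-1806/139) = 47 + 1806/139 = 8339/139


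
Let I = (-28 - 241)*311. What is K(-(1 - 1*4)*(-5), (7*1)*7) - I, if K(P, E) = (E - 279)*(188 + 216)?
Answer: -9261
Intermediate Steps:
K(P, E) = -112716 + 404*E (K(P, E) = (-279 + E)*404 = -112716 + 404*E)
I = -83659 (I = -269*311 = -83659)
K(-(1 - 1*4)*(-5), (7*1)*7) - I = (-112716 + 404*((7*1)*7)) - 1*(-83659) = (-112716 + 404*(7*7)) + 83659 = (-112716 + 404*49) + 83659 = (-112716 + 19796) + 83659 = -92920 + 83659 = -9261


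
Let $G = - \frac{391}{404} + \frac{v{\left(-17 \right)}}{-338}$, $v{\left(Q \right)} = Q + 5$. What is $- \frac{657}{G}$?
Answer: $\frac{44857332}{63655} \approx 704.69$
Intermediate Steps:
$v{\left(Q \right)} = 5 + Q$
$G = - \frac{63655}{68276}$ ($G = - \frac{391}{404} + \frac{5 - 17}{-338} = \left(-391\right) \frac{1}{404} - - \frac{6}{169} = - \frac{391}{404} + \frac{6}{169} = - \frac{63655}{68276} \approx -0.93232$)
$- \frac{657}{G} = - \frac{657}{- \frac{63655}{68276}} = \left(-657\right) \left(- \frac{68276}{63655}\right) = \frac{44857332}{63655}$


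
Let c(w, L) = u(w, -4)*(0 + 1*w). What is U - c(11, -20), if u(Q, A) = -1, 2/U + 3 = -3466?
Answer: 38157/3469 ≈ 10.999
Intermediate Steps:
U = -2/3469 (U = 2/(-3 - 3466) = 2/(-3469) = 2*(-1/3469) = -2/3469 ≈ -0.00057654)
c(w, L) = -w (c(w, L) = -(0 + 1*w) = -(0 + w) = -w)
U - c(11, -20) = -2/3469 - (-1)*11 = -2/3469 - 1*(-11) = -2/3469 + 11 = 38157/3469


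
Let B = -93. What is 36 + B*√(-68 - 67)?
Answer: 36 - 279*I*√15 ≈ 36.0 - 1080.6*I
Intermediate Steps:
36 + B*√(-68 - 67) = 36 - 93*√(-68 - 67) = 36 - 279*I*√15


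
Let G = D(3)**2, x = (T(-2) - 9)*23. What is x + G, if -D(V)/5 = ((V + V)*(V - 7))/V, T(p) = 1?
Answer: 1416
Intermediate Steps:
D(V) = 70 - 10*V (D(V) = -5*(V + V)*(V - 7)/V = -5*(2*V)*(-7 + V)/V = -5*2*V*(-7 + V)/V = -5*(-14 + 2*V) = 70 - 10*V)
x = -184 (x = (1 - 9)*23 = -8*23 = -184)
G = 1600 (G = (70 - 10*3)**2 = (70 - 30)**2 = 40**2 = 1600)
x + G = -184 + 1600 = 1416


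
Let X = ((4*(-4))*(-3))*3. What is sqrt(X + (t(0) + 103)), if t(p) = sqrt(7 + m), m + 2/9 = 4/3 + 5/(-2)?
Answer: sqrt(8892 + 6*sqrt(202))/6 ≈ 15.791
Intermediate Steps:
m = -25/18 (m = -2/9 + (4/3 + 5/(-2)) = -2/9 + (4*(1/3) + 5*(-1/2)) = -2/9 + (4/3 - 5/2) = -2/9 - 7/6 = -25/18 ≈ -1.3889)
t(p) = sqrt(202)/6 (t(p) = sqrt(7 - 25/18) = sqrt(101/18) = sqrt(202)/6)
X = 144 (X = -16*(-3)*3 = 48*3 = 144)
sqrt(X + (t(0) + 103)) = sqrt(144 + (sqrt(202)/6 + 103)) = sqrt(144 + (103 + sqrt(202)/6)) = sqrt(247 + sqrt(202)/6)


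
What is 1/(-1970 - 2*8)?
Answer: -1/1986 ≈ -0.00050353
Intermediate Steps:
1/(-1970 - 2*8) = 1/(-1970 - 16) = 1/(-1986) = -1/1986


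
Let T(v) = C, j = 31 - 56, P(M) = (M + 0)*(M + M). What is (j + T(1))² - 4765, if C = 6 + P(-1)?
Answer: -4476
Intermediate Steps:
P(M) = 2*M² (P(M) = M*(2*M) = 2*M²)
j = -25
C = 8 (C = 6 + 2*(-1)² = 6 + 2*1 = 6 + 2 = 8)
T(v) = 8
(j + T(1))² - 4765 = (-25 + 8)² - 4765 = (-17)² - 4765 = 289 - 4765 = -4476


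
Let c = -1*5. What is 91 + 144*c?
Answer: -629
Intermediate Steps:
c = -5
91 + 144*c = 91 + 144*(-5) = 91 - 720 = -629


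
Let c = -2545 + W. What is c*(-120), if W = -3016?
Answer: 667320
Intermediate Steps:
c = -5561 (c = -2545 - 3016 = -5561)
c*(-120) = -5561*(-120) = 667320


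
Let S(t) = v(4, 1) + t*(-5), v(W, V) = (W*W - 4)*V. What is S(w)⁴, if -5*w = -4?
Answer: 4096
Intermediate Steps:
v(W, V) = V*(-4 + W²) (v(W, V) = (W² - 4)*V = (-4 + W²)*V = V*(-4 + W²))
w = ⅘ (w = -⅕*(-4) = ⅘ ≈ 0.80000)
S(t) = 12 - 5*t (S(t) = 1*(-4 + 4²) + t*(-5) = 1*(-4 + 16) - 5*t = 1*12 - 5*t = 12 - 5*t)
S(w)⁴ = (12 - 5*⅘)⁴ = (12 - 4)⁴ = 8⁴ = 4096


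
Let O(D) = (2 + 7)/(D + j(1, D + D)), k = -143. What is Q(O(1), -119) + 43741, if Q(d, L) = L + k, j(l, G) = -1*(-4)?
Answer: 43479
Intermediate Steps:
j(l, G) = 4
O(D) = 9/(4 + D) (O(D) = (2 + 7)/(D + 4) = 9/(4 + D))
Q(d, L) = -143 + L (Q(d, L) = L - 143 = -143 + L)
Q(O(1), -119) + 43741 = (-143 - 119) + 43741 = -262 + 43741 = 43479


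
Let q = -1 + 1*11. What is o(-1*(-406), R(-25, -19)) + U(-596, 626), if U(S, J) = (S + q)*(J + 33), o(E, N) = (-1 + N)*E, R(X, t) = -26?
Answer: -397136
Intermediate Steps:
q = 10 (q = -1 + 11 = 10)
o(E, N) = E*(-1 + N)
U(S, J) = (10 + S)*(33 + J) (U(S, J) = (S + 10)*(J + 33) = (10 + S)*(33 + J))
o(-1*(-406), R(-25, -19)) + U(-596, 626) = (-1*(-406))*(-1 - 26) + (330 + 10*626 + 33*(-596) + 626*(-596)) = 406*(-27) + (330 + 6260 - 19668 - 373096) = -10962 - 386174 = -397136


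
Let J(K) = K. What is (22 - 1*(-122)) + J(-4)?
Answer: 140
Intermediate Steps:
(22 - 1*(-122)) + J(-4) = (22 - 1*(-122)) - 4 = (22 + 122) - 4 = 144 - 4 = 140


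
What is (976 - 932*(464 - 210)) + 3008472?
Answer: 2772720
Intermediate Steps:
(976 - 932*(464 - 210)) + 3008472 = (976 - 932*254) + 3008472 = (976 - 236728) + 3008472 = -235752 + 3008472 = 2772720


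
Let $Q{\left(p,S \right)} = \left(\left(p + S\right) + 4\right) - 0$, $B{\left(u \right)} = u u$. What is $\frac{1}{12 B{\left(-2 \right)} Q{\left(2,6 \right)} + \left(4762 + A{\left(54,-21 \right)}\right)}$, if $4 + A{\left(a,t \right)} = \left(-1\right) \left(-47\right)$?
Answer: $\frac{1}{5381} \approx 0.00018584$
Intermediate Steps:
$B{\left(u \right)} = u^{2}$
$A{\left(a,t \right)} = 43$ ($A{\left(a,t \right)} = -4 - -47 = -4 + 47 = 43$)
$Q{\left(p,S \right)} = 4 + S + p$ ($Q{\left(p,S \right)} = \left(\left(S + p\right) + 4\right) + 0 = \left(4 + S + p\right) + 0 = 4 + S + p$)
$\frac{1}{12 B{\left(-2 \right)} Q{\left(2,6 \right)} + \left(4762 + A{\left(54,-21 \right)}\right)} = \frac{1}{12 \left(-2\right)^{2} \left(4 + 6 + 2\right) + \left(4762 + 43\right)} = \frac{1}{12 \cdot 4 \cdot 12 + 4805} = \frac{1}{48 \cdot 12 + 4805} = \frac{1}{576 + 4805} = \frac{1}{5381}$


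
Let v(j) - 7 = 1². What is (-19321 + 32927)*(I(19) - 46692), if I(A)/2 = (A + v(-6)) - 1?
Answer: -634583840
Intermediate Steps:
v(j) = 8 (v(j) = 7 + 1² = 7 + 1 = 8)
I(A) = 14 + 2*A (I(A) = 2*((A + 8) - 1) = 2*((8 + A) - 1) = 2*(7 + A) = 14 + 2*A)
(-19321 + 32927)*(I(19) - 46692) = (-19321 + 32927)*((14 + 2*19) - 46692) = 13606*((14 + 38) - 46692) = 13606*(52 - 46692) = 13606*(-46640) = -634583840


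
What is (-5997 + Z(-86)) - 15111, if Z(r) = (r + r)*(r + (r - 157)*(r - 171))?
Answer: -10747888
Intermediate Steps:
Z(r) = 2*r*(r + (-171 + r)*(-157 + r)) (Z(r) = (2*r)*(r + (-157 + r)*(-171 + r)) = (2*r)*(r + (-171 + r)*(-157 + r)) = 2*r*(r + (-171 + r)*(-157 + r)))
(-5997 + Z(-86)) - 15111 = (-5997 + 2*(-86)*(26847 + (-86)² - 327*(-86))) - 15111 = (-5997 + 2*(-86)*(26847 + 7396 + 28122)) - 15111 = (-5997 + 2*(-86)*62365) - 15111 = (-5997 - 10726780) - 15111 = -10732777 - 15111 = -10747888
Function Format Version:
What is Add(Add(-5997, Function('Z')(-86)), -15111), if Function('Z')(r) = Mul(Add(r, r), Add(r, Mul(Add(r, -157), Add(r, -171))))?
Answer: -10747888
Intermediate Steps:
Function('Z')(r) = Mul(2, r, Add(r, Mul(Add(-171, r), Add(-157, r)))) (Function('Z')(r) = Mul(Mul(2, r), Add(r, Mul(Add(-157, r), Add(-171, r)))) = Mul(Mul(2, r), Add(r, Mul(Add(-171, r), Add(-157, r)))) = Mul(2, r, Add(r, Mul(Add(-171, r), Add(-157, r)))))
Add(Add(-5997, Function('Z')(-86)), -15111) = Add(Add(-5997, Mul(2, -86, Add(26847, Pow(-86, 2), Mul(-327, -86)))), -15111) = Add(Add(-5997, Mul(2, -86, Add(26847, 7396, 28122))), -15111) = Add(Add(-5997, Mul(2, -86, 62365)), -15111) = Add(Add(-5997, -10726780), -15111) = Add(-10732777, -15111) = -10747888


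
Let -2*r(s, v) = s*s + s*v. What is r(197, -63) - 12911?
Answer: -26110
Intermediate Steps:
r(s, v) = -s²/2 - s*v/2 (r(s, v) = -(s*s + s*v)/2 = -(s² + s*v)/2 = -s²/2 - s*v/2)
r(197, -63) - 12911 = -½*197*(197 - 63) - 12911 = -½*197*134 - 12911 = -13199 - 12911 = -26110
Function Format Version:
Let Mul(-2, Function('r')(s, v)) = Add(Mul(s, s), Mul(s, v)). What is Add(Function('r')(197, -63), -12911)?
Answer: -26110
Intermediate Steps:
Function('r')(s, v) = Add(Mul(Rational(-1, 2), Pow(s, 2)), Mul(Rational(-1, 2), s, v)) (Function('r')(s, v) = Mul(Rational(-1, 2), Add(Mul(s, s), Mul(s, v))) = Mul(Rational(-1, 2), Add(Pow(s, 2), Mul(s, v))) = Add(Mul(Rational(-1, 2), Pow(s, 2)), Mul(Rational(-1, 2), s, v)))
Add(Function('r')(197, -63), -12911) = Add(Mul(Rational(-1, 2), 197, Add(197, -63)), -12911) = Add(Mul(Rational(-1, 2), 197, 134), -12911) = Add(-13199, -12911) = -26110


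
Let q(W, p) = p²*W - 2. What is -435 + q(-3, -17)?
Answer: -1304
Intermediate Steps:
q(W, p) = -2 + W*p² (q(W, p) = W*p² - 2 = -2 + W*p²)
-435 + q(-3, -17) = -435 + (-2 - 3*(-17)²) = -435 + (-2 - 3*289) = -435 + (-2 - 867) = -435 - 869 = -1304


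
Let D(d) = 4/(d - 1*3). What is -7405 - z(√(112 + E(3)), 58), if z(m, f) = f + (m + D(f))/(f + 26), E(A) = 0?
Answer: -8619766/1155 - √7/21 ≈ -7463.1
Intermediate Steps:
D(d) = 4/(-3 + d) (D(d) = 4/(d - 3) = 4/(-3 + d))
z(m, f) = f + (m + 4/(-3 + f))/(26 + f) (z(m, f) = f + (m + 4/(-3 + f))/(f + 26) = f + (m + 4/(-3 + f))/(26 + f))
-7405 - z(√(112 + E(3)), 58) = -7405 - (4 + (-3 + 58)*(√(112 + 0) + 58² + 26*58))/((-3 + 58)*(26 + 58)) = -7405 - (4 + 55*(√112 + 3364 + 1508))/(55*84) = -7405 - (4 + 55*(4*√7 + 3364 + 1508))/(55*84) = -7405 - (4 + 55*(4872 + 4*√7))/(55*84) = -7405 - (4 + (267960 + 220*√7))/(55*84) = -7405 - (267964 + 220*√7)/(55*84) = -7405 - (66991/1155 + √7/21) = -7405 + (-66991/1155 - √7/21) = -8619766/1155 - √7/21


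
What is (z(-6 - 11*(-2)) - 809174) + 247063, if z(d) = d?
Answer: -562095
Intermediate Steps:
(z(-6 - 11*(-2)) - 809174) + 247063 = ((-6 - 11*(-2)) - 809174) + 247063 = ((-6 + 22) - 809174) + 247063 = (16 - 809174) + 247063 = -809158 + 247063 = -562095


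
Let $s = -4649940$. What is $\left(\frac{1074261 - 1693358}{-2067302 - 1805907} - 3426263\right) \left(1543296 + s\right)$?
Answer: $\frac{41227129492962572280}{3873209} \approx 1.0644 \cdot 10^{13}$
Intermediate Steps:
$\left(\frac{1074261 - 1693358}{-2067302 - 1805907} - 3426263\right) \left(1543296 + s\right) = \left(\frac{1074261 - 1693358}{-2067302 - 1805907} - 3426263\right) \left(1543296 - 4649940\right) = \left(- \frac{619097}{-3873209} - 3426263\right) \left(-3106644\right) = \left(\left(-619097\right) \left(- \frac{1}{3873209}\right) - 3426263\right) \left(-3106644\right) = \left(\frac{619097}{3873209} - 3426263\right) \left(-3106644\right) = \left(- \frac{13270632068870}{3873209}\right) \left(-3106644\right) = \frac{41227129492962572280}{3873209}$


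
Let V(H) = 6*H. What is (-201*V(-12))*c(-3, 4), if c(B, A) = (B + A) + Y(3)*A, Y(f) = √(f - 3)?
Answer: 14472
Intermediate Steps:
Y(f) = √(-3 + f)
c(B, A) = A + B (c(B, A) = (B + A) + √(-3 + 3)*A = (A + B) + √0*A = (A + B) + 0*A = (A + B) + 0 = A + B)
(-201*V(-12))*c(-3, 4) = (-1206*(-12))*(4 - 3) = -201*(-72)*1 = 14472*1 = 14472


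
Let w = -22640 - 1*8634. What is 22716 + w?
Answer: -8558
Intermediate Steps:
w = -31274 (w = -22640 - 8634 = -31274)
22716 + w = 22716 - 31274 = -8558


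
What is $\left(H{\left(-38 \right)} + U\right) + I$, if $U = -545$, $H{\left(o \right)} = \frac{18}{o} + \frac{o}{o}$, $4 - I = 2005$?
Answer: $- \frac{48364}{19} \approx -2545.5$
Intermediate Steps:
$I = -2001$ ($I = 4 - 2005 = -2001$)
$H{\left(o \right)} = 1 + \frac{18}{o}$ ($H{\left(o \right)} = \frac{18}{o} + 1 = 1 + \frac{18}{o}$)
$\left(H{\left(-38 \right)} + U\right) + I = \left(\frac{18 - 38}{-38} - 545\right) - 2001 = \left(\left(- \frac{1}{38}\right) \left(-20\right) - 545\right) - 2001 = \left(\frac{10}{19} - 545\right) - 2001 = - \frac{10345}{19} - 2001 = - \frac{48364}{19}$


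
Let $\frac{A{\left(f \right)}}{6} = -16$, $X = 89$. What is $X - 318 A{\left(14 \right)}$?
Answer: $30617$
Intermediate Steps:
$A{\left(f \right)} = -96$ ($A{\left(f \right)} = 6 \left(-16\right) = -96$)
$X - 318 A{\left(14 \right)} = 89 - -30528 = 89 + 30528 = 30617$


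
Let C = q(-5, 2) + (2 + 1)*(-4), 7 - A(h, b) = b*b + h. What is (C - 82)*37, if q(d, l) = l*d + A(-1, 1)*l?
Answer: -3330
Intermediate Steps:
A(h, b) = 7 - h - b**2 (A(h, b) = 7 - (b*b + h) = 7 - (b**2 + h) = 7 - (h + b**2) = 7 + (-h - b**2) = 7 - h - b**2)
q(d, l) = 7*l + d*l (q(d, l) = l*d + (7 - 1*(-1) - 1*1**2)*l = d*l + (7 + 1 - 1*1)*l = d*l + (7 + 1 - 1)*l = d*l + 7*l = 7*l + d*l)
C = -8 (C = 2*(7 - 5) + (2 + 1)*(-4) = 2*2 + 3*(-4) = 4 - 12 = -8)
(C - 82)*37 = (-8 - 82)*37 = -90*37 = -3330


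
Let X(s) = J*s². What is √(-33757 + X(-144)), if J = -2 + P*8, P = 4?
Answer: √588323 ≈ 767.02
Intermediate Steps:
J = 30 (J = -2 + 4*8 = -2 + 32 = 30)
X(s) = 30*s²
√(-33757 + X(-144)) = √(-33757 + 30*(-144)²) = √(-33757 + 30*20736) = √(-33757 + 622080) = √588323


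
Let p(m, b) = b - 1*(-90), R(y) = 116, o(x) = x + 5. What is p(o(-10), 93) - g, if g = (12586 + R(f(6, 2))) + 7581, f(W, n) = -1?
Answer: -20100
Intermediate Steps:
o(x) = 5 + x
p(m, b) = 90 + b (p(m, b) = b + 90 = 90 + b)
g = 20283 (g = (12586 + 116) + 7581 = 12702 + 7581 = 20283)
p(o(-10), 93) - g = (90 + 93) - 1*20283 = 183 - 20283 = -20100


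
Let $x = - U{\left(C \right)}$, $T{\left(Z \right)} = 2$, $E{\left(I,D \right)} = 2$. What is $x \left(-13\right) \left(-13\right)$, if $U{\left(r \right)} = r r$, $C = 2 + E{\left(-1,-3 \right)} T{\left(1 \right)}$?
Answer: $-6084$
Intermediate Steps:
$C = 6$ ($C = 2 + 2 \cdot 2 = 2 + 4 = 6$)
$U{\left(r \right)} = r^{2}$
$x = -36$ ($x = - 6^{2} = \left(-1\right) 36 = -36$)
$x \left(-13\right) \left(-13\right) = \left(-36\right) \left(-13\right) \left(-13\right) = 468 \left(-13\right) = -6084$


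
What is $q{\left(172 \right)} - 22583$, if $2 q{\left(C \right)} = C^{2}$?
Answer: $-7791$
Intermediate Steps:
$q{\left(C \right)} = \frac{C^{2}}{2}$
$q{\left(172 \right)} - 22583 = \frac{172^{2}}{2} - 22583 = \frac{1}{2} \cdot 29584 - 22583 = 14792 - 22583 = -7791$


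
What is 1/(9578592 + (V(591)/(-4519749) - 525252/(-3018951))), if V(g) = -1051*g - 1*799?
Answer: 116623083447/1117084970459344288 ≈ 1.0440e-7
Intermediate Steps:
V(g) = -799 - 1051*g (V(g) = -1051*g - 799 = -799 - 1051*g)
1/(9578592 + (V(591)/(-4519749) - 525252/(-3018951))) = 1/(9578592 + ((-799 - 1051*591)/(-4519749) - 525252/(-3018951))) = 1/(9578592 + ((-799 - 621141)*(-1/4519749) - 525252*(-1/3018951))) = 1/(9578592 + (-621940*(-1/4519749) + 13468/77409)) = 1/(9578592 + (621940/4519749 + 13468/77409)) = 1/(9578592 + 36338577664/116623083447) = 1/(1117084970459344288/116623083447) = 116623083447/1117084970459344288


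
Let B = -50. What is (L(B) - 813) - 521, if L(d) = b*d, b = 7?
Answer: -1684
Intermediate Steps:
L(d) = 7*d
(L(B) - 813) - 521 = (7*(-50) - 813) - 521 = (-350 - 813) - 521 = -1163 - 521 = -1684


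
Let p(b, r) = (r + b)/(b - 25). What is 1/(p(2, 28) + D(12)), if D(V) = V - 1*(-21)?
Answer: 23/729 ≈ 0.031550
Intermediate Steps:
D(V) = 21 + V (D(V) = V + 21 = 21 + V)
p(b, r) = (b + r)/(-25 + b)
1/(p(2, 28) + D(12)) = 1/((2 + 28)/(-25 + 2) + (21 + 12)) = 1/(30/(-23) + 33) = 1/(-1/23*30 + 33) = 1/(-30/23 + 33) = 1/(729/23) = 23/729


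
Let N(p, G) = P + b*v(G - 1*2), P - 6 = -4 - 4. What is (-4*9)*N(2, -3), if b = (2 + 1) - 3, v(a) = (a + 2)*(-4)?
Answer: 72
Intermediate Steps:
v(a) = -8 - 4*a (v(a) = (2 + a)*(-4) = -8 - 4*a)
b = 0 (b = 3 - 3 = 0)
P = -2 (P = 6 + (-4 - 4) = 6 - 8 = -2)
N(p, G) = -2 (N(p, G) = -2 + 0*(-8 - 4*(G - 1*2)) = -2 + 0*(-8 - 4*(G - 2)) = -2 + 0*(-8 - 4*(-2 + G)) = -2 + 0*(-8 + (8 - 4*G)) = -2 + 0*(-4*G) = -2 + 0 = -2)
(-4*9)*N(2, -3) = -4*9*(-2) = -36*(-2) = 72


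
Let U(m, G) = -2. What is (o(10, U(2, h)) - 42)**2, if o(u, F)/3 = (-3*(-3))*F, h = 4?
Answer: 9216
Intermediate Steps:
o(u, F) = 27*F (o(u, F) = 3*((-3*(-3))*F) = 3*(9*F) = 27*F)
(o(10, U(2, h)) - 42)**2 = (27*(-2) - 42)**2 = (-54 - 42)**2 = (-96)**2 = 9216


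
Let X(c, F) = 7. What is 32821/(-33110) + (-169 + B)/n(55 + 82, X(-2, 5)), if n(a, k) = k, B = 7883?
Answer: 36454399/33110 ≈ 1101.0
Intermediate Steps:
32821/(-33110) + (-169 + B)/n(55 + 82, X(-2, 5)) = 32821/(-33110) + (-169 + 7883)/7 = 32821*(-1/33110) + 7714*(1/7) = -32821/33110 + 1102 = 36454399/33110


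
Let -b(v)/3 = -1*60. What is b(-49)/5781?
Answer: 60/1927 ≈ 0.031136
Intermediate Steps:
b(v) = 180 (b(v) = -(-3)*60 = -3*(-60) = 180)
b(-49)/5781 = 180/5781 = 180*(1/5781) = 60/1927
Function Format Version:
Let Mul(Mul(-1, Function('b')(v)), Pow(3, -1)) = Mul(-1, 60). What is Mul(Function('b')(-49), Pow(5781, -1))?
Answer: Rational(60, 1927) ≈ 0.031136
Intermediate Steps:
Function('b')(v) = 180 (Function('b')(v) = Mul(-3, Mul(-1, 60)) = Mul(-3, -60) = 180)
Mul(Function('b')(-49), Pow(5781, -1)) = Mul(180, Pow(5781, -1)) = Mul(180, Rational(1, 5781)) = Rational(60, 1927)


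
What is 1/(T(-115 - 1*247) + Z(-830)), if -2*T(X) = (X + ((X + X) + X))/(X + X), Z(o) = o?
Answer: -1/831 ≈ -0.0012034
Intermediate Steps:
T(X) = -1 (T(X) = -(X + ((X + X) + X))/(2*(X + X)) = -(X + (2*X + X))/(2*(2*X)) = -(X + 3*X)*1/(2*X)/2 = -4*X*1/(2*X)/2 = -½*2 = -1)
1/(T(-115 - 1*247) + Z(-830)) = 1/(-1 - 830) = 1/(-831) = -1/831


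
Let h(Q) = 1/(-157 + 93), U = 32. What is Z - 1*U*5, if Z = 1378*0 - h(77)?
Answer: -10239/64 ≈ -159.98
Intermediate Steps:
h(Q) = -1/64 (h(Q) = 1/(-64) = -1/64)
Z = 1/64 (Z = 1378*0 - 1*(-1/64) = 0 + 1/64 = 1/64 ≈ 0.015625)
Z - 1*U*5 = 1/64 - 1*32*5 = 1/64 - 32*5 = 1/64 - 1*160 = 1/64 - 160 = -10239/64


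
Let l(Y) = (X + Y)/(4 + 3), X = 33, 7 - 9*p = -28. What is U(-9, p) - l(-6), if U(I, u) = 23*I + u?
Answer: -13039/63 ≈ -206.97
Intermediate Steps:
p = 35/9 (p = 7/9 - ⅑*(-28) = 7/9 + 28/9 = 35/9 ≈ 3.8889)
U(I, u) = u + 23*I
l(Y) = 33/7 + Y/7 (l(Y) = (33 + Y)/(4 + 3) = (33 + Y)/7 = (33 + Y)*(⅐) = 33/7 + Y/7)
U(-9, p) - l(-6) = (35/9 + 23*(-9)) - (33/7 + (⅐)*(-6)) = (35/9 - 207) - (33/7 - 6/7) = -1828/9 - 1*27/7 = -1828/9 - 27/7 = -13039/63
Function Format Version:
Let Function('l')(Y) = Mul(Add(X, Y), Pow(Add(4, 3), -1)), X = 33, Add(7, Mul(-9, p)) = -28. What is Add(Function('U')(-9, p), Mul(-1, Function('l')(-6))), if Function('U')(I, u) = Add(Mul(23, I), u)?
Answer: Rational(-13039, 63) ≈ -206.97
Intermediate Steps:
p = Rational(35, 9) (p = Add(Rational(7, 9), Mul(Rational(-1, 9), -28)) = Add(Rational(7, 9), Rational(28, 9)) = Rational(35, 9) ≈ 3.8889)
Function('U')(I, u) = Add(u, Mul(23, I))
Function('l')(Y) = Add(Rational(33, 7), Mul(Rational(1, 7), Y)) (Function('l')(Y) = Mul(Add(33, Y), Pow(Add(4, 3), -1)) = Mul(Add(33, Y), Pow(7, -1)) = Mul(Add(33, Y), Rational(1, 7)) = Add(Rational(33, 7), Mul(Rational(1, 7), Y)))
Add(Function('U')(-9, p), Mul(-1, Function('l')(-6))) = Add(Add(Rational(35, 9), Mul(23, -9)), Mul(-1, Add(Rational(33, 7), Mul(Rational(1, 7), -6)))) = Add(Add(Rational(35, 9), -207), Mul(-1, Add(Rational(33, 7), Rational(-6, 7)))) = Add(Rational(-1828, 9), Mul(-1, Rational(27, 7))) = Add(Rational(-1828, 9), Rational(-27, 7)) = Rational(-13039, 63)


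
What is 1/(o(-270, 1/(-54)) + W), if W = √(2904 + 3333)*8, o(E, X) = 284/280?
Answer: -4970/1955918159 + 352800*√77/1955918159 ≈ 0.0015802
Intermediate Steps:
o(E, X) = 71/70 (o(E, X) = 284*(1/280) = 71/70)
W = 72*√77 (W = √6237*8 = (9*√77)*8 = 72*√77 ≈ 631.80)
1/(o(-270, 1/(-54)) + W) = 1/(71/70 + 72*√77)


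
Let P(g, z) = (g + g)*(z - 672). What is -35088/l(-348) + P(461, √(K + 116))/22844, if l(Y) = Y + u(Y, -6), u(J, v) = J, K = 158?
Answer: 3857498/165619 + 461*√274/11422 ≈ 23.959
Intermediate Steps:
P(g, z) = 2*g*(-672 + z) (P(g, z) = (2*g)*(-672 + z) = 2*g*(-672 + z))
l(Y) = 2*Y (l(Y) = Y + Y = 2*Y)
-35088/l(-348) + P(461, √(K + 116))/22844 = -35088/(2*(-348)) + (2*461*(-672 + √(158 + 116)))/22844 = -35088/(-696) + (2*461*(-672 + √274))*(1/22844) = -35088*(-1/696) + (-619584 + 922*√274)*(1/22844) = 1462/29 + (-154896/5711 + 461*√274/11422) = 3857498/165619 + 461*√274/11422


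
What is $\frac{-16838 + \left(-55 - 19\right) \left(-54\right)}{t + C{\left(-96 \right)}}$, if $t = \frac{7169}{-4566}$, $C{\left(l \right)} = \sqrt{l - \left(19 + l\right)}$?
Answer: $\frac{420365584668}{447513325} + \frac{267734587752 i \sqrt{19}}{447513325} \approx 939.34 + 2607.8 i$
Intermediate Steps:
$C{\left(l \right)} = i \sqrt{19}$ ($C{\left(l \right)} = \sqrt{-19} = i \sqrt{19}$)
$t = - \frac{7169}{4566}$ ($t = 7169 \left(- \frac{1}{4566}\right) = - \frac{7169}{4566} \approx -1.5701$)
$\frac{-16838 + \left(-55 - 19\right) \left(-54\right)}{t + C{\left(-96 \right)}} = \frac{-16838 + \left(-55 - 19\right) \left(-54\right)}{- \frac{7169}{4566} + i \sqrt{19}} = \frac{-16838 - -3996}{- \frac{7169}{4566} + i \sqrt{19}} = \frac{-16838 + 3996}{- \frac{7169}{4566} + i \sqrt{19}} = - \frac{12842}{- \frac{7169}{4566} + i \sqrt{19}}$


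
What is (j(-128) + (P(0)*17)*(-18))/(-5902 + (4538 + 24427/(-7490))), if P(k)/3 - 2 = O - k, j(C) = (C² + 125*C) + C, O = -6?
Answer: -59920/20857 ≈ -2.8729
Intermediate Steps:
j(C) = C² + 126*C
P(k) = -12 - 3*k (P(k) = 6 + 3*(-6 - k) = 6 + (-18 - 3*k) = -12 - 3*k)
(j(-128) + (P(0)*17)*(-18))/(-5902 + (4538 + 24427/(-7490))) = (-128*(126 - 128) + ((-12 - 3*0)*17)*(-18))/(-5902 + (4538 + 24427/(-7490))) = (-128*(-2) + ((-12 + 0)*17)*(-18))/(-5902 + (4538 + 24427*(-1/7490))) = (256 - 12*17*(-18))/(-5902 + (4538 - 24427/7490)) = (256 - 204*(-18))/(-5902 + 33965193/7490) = (256 + 3672)/(-10240787/7490) = 3928*(-7490/10240787) = -59920/20857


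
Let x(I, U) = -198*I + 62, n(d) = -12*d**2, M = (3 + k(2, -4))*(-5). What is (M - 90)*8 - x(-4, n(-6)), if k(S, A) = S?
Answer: -1774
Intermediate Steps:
M = -25 (M = (3 + 2)*(-5) = 5*(-5) = -25)
x(I, U) = 62 - 198*I
(M - 90)*8 - x(-4, n(-6)) = (-25 - 90)*8 - (62 - 198*(-4)) = -115*8 - (62 + 792) = -920 - 1*854 = -920 - 854 = -1774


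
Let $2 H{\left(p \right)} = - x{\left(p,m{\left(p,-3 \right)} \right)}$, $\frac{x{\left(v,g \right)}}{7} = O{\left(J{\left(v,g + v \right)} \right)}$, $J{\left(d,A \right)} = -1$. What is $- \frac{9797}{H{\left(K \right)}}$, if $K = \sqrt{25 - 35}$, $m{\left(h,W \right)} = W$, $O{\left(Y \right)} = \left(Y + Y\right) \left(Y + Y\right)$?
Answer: $\frac{9797}{14} \approx 699.79$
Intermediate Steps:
$O{\left(Y \right)} = 4 Y^{2}$ ($O{\left(Y \right)} = 2 Y 2 Y = 4 Y^{2}$)
$x{\left(v,g \right)} = 28$ ($x{\left(v,g \right)} = 7 \cdot 4 \left(-1\right)^{2} = 7 \cdot 4 \cdot 1 = 7 \cdot 4 = 28$)
$K = i \sqrt{10}$ ($K = \sqrt{-10} = i \sqrt{10} \approx 3.1623 i$)
$H{\left(p \right)} = -14$ ($H{\left(p \right)} = \frac{\left(-1\right) 28}{2} = \frac{1}{2} \left(-28\right) = -14$)
$- \frac{9797}{H{\left(K \right)}} = - \frac{9797}{-14} = \left(-9797\right) \left(- \frac{1}{14}\right) = \frac{9797}{14}$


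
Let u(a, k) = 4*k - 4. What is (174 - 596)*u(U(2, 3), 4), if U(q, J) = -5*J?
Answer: -5064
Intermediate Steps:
u(a, k) = -4 + 4*k
(174 - 596)*u(U(2, 3), 4) = (174 - 596)*(-4 + 4*4) = -422*(-4 + 16) = -422*12 = -5064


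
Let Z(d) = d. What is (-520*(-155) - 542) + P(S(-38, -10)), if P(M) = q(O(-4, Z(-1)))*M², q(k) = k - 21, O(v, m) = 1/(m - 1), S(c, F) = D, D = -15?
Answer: 150441/2 ≈ 75221.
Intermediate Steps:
S(c, F) = -15
O(v, m) = 1/(-1 + m)
q(k) = -21 + k
P(M) = -43*M²/2 (P(M) = (-21 + 1/(-1 - 1))*M² = (-21 + 1/(-2))*M² = (-21 - ½)*M² = -43*M²/2)
(-520*(-155) - 542) + P(S(-38, -10)) = (-520*(-155) - 542) - 43/2*(-15)² = (80600 - 542) - 43/2*225 = 80058 - 9675/2 = 150441/2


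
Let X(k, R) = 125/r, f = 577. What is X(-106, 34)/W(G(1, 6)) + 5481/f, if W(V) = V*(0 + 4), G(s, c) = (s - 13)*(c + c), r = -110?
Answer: 69469657/7311744 ≈ 9.5011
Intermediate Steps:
G(s, c) = 2*c*(-13 + s) (G(s, c) = (-13 + s)*(2*c) = 2*c*(-13 + s))
X(k, R) = -25/22 (X(k, R) = 125/(-110) = 125*(-1/110) = -25/22)
W(V) = 4*V (W(V) = V*4 = 4*V)
X(-106, 34)/W(G(1, 6)) + 5481/f = -25*1/(48*(-13 + 1))/22 + 5481/577 = -25/(22*(4*(2*6*(-12)))) + 5481*(1/577) = -25/(22*(4*(-144))) + 5481/577 = -25/22/(-576) + 5481/577 = -25/22*(-1/576) + 5481/577 = 25/12672 + 5481/577 = 69469657/7311744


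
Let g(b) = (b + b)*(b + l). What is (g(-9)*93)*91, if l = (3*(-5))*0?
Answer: 1371006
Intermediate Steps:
l = 0 (l = -15*0 = 0)
g(b) = 2*b² (g(b) = (b + b)*(b + 0) = (2*b)*b = 2*b²)
(g(-9)*93)*91 = ((2*(-9)²)*93)*91 = ((2*81)*93)*91 = (162*93)*91 = 15066*91 = 1371006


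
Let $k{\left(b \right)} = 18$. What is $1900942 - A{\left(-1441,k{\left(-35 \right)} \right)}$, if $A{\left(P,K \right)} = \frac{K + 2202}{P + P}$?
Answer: $\frac{2739258532}{1441} \approx 1.9009 \cdot 10^{6}$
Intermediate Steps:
$A{\left(P,K \right)} = \frac{2202 + K}{2 P}$
$1900942 - A{\left(-1441,k{\left(-35 \right)} \right)} = 1900942 - \frac{2202 + 18}{2 \left(-1441\right)} = 1900942 - \frac{1}{2} \left(- \frac{1}{1441}\right) 2220 = 1900942 - - \frac{1110}{1441} = 1900942 + \frac{1110}{1441} = \frac{2739258532}{1441}$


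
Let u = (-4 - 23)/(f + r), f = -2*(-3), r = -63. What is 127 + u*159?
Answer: 3844/19 ≈ 202.32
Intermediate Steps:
f = 6
u = 9/19 (u = (-4 - 23)/(6 - 63) = -27/(-57) = -27*(-1/57) = 9/19 ≈ 0.47368)
127 + u*159 = 127 + (9/19)*159 = 127 + 1431/19 = 3844/19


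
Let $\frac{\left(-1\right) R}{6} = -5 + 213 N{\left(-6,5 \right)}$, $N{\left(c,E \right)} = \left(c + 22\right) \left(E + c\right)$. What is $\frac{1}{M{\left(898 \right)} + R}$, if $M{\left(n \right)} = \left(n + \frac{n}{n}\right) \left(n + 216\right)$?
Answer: $\frac{1}{1021964} \approx 9.7851 \cdot 10^{-7}$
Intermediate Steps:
$M{\left(n \right)} = \left(1 + n\right) \left(216 + n\right)$ ($M{\left(n \right)} = \left(n + 1\right) \left(216 + n\right) = \left(1 + n\right) \left(216 + n\right)$)
$N{\left(c,E \right)} = \left(22 + c\right) \left(E + c\right)$
$R = 20478$ ($R = - 6 \left(-5 + 213 \left(\left(-6\right)^{2} + 22 \cdot 5 + 22 \left(-6\right) + 5 \left(-6\right)\right)\right) = - 6 \left(-5 + 213 \left(36 + 110 - 132 - 30\right)\right) = - 6 \left(-5 + 213 \left(-16\right)\right) = - 6 \left(-5 - 3408\right) = \left(-6\right) \left(-3413\right) = 20478$)
$\frac{1}{M{\left(898 \right)} + R} = \frac{1}{\left(216 + 898^{2} + 217 \cdot 898\right) + 20478} = \frac{1}{\left(216 + 806404 + 194866\right) + 20478} = \frac{1}{1001486 + 20478} = \frac{1}{1021964}$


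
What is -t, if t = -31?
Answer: 31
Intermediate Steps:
-t = -1*(-31) = 31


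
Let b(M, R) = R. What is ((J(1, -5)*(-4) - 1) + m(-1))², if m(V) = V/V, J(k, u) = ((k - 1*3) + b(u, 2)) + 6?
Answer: 576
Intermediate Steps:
J(k, u) = 5 + k (J(k, u) = ((k - 1*3) + 2) + 6 = ((k - 3) + 2) + 6 = ((-3 + k) + 2) + 6 = (-1 + k) + 6 = 5 + k)
m(V) = 1
((J(1, -5)*(-4) - 1) + m(-1))² = (((5 + 1)*(-4) - 1) + 1)² = ((6*(-4) - 1) + 1)² = ((-24 - 1) + 1)² = (-25 + 1)² = (-24)² = 576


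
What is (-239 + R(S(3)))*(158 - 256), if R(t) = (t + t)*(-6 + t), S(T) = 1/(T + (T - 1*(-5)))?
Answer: 2846802/121 ≈ 23527.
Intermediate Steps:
S(T) = 1/(5 + 2*T) (S(T) = 1/(T + (T + 5)) = 1/(T + (5 + T)) = 1/(5 + 2*T))
R(t) = 2*t*(-6 + t) (R(t) = (2*t)*(-6 + t) = 2*t*(-6 + t))
(-239 + R(S(3)))*(158 - 256) = (-239 + 2*(-6 + 1/(5 + 2*3))/(5 + 2*3))*(158 - 256) = (-239 + 2*(-6 + 1/(5 + 6))/(5 + 6))*(-98) = (-239 + 2*(-6 + 1/11)/11)*(-98) = (-239 + 2*(1/11)*(-6 + 1/11))*(-98) = (-239 + 2*(1/11)*(-65/11))*(-98) = (-239 - 130/121)*(-98) = -29049/121*(-98) = 2846802/121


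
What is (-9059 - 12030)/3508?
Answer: -21089/3508 ≈ -6.0117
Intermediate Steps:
(-9059 - 12030)/3508 = -21089*1/3508 = -21089/3508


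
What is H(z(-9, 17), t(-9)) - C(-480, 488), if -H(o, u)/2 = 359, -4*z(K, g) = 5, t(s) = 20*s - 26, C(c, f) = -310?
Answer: -408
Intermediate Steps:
t(s) = -26 + 20*s
z(K, g) = -5/4 (z(K, g) = -1/4*5 = -5/4)
H(o, u) = -718 (H(o, u) = -2*359 = -718)
H(z(-9, 17), t(-9)) - C(-480, 488) = -718 - 1*(-310) = -718 + 310 = -408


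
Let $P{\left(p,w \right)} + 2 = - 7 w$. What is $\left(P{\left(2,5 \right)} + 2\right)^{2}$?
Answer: $1225$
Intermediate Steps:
$P{\left(p,w \right)} = -2 - 7 w$
$\left(P{\left(2,5 \right)} + 2\right)^{2} = \left(\left(-2 - 35\right) + 2\right)^{2} = \left(-37 + 2\right)^{2} = \left(-35\right)^{2} = 1225$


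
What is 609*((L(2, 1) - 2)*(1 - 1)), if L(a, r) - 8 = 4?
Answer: 0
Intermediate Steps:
L(a, r) = 12 (L(a, r) = 8 + 4 = 12)
609*((L(2, 1) - 2)*(1 - 1)) = 609*((12 - 2)*(1 - 1)) = 609*(10*0) = 609*0 = 0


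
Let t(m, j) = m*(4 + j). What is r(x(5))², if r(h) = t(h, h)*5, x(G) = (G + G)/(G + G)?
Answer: 625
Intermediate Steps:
x(G) = 1 (x(G) = (2*G)/((2*G)) = (2*G)*(1/(2*G)) = 1)
r(h) = 5*h*(4 + h) (r(h) = (h*(4 + h))*5 = 5*h*(4 + h))
r(x(5))² = (5*1*(4 + 1))² = (5*1*5)² = 25² = 625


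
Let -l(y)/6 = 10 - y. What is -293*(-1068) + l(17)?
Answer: 312966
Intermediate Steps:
l(y) = -60 + 6*y (l(y) = -6*(10 - y) = -60 + 6*y)
-293*(-1068) + l(17) = -293*(-1068) + (-60 + 6*17) = 312924 + (-60 + 102) = 312924 + 42 = 312966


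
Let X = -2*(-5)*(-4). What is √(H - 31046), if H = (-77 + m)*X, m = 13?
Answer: I*√28486 ≈ 168.78*I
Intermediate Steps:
X = -40 (X = 10*(-4) = -40)
H = 2560 (H = (-77 + 13)*(-40) = -64*(-40) = 2560)
√(H - 31046) = √(2560 - 31046) = √(-28486) = I*√28486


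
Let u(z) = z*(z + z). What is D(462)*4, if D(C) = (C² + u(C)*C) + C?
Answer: 789744648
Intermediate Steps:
u(z) = 2*z² (u(z) = z*(2*z) = 2*z²)
D(C) = C + C² + 2*C³ (D(C) = (C² + (2*C²)*C) + C = (C² + 2*C³) + C = C + C² + 2*C³)
D(462)*4 = (462*(1 + 462 + 2*462²))*4 = (462*(1 + 462 + 2*213444))*4 = (462*(1 + 462 + 426888))*4 = (462*427351)*4 = 197436162*4 = 789744648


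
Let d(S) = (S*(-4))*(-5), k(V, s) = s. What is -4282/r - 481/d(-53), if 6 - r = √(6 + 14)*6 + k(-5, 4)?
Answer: 2355559/189740 + 12846*√5/179 ≈ 172.89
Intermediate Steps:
r = 2 - 12*√5 (r = 6 - (√(6 + 14)*6 + 4) = 6 - (√20*6 + 4) = 6 - ((2*√5)*6 + 4) = 6 - (12*√5 + 4) = 6 - (4 + 12*√5) = 6 + (-4 - 12*√5) = 2 - 12*√5 ≈ -24.833)
d(S) = 20*S (d(S) = -4*S*(-5) = 20*S)
-4282/r - 481/d(-53) = -4282/(2 - 12*√5) - 481/(20*(-53)) = -4282/(2 - 12*√5) - 481/(-1060) = -4282/(2 - 12*√5) - 481*(-1/1060) = -4282/(2 - 12*√5) + 481/1060 = 481/1060 - 4282/(2 - 12*√5)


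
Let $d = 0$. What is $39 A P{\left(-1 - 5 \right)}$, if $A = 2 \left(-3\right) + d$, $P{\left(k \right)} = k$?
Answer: $1404$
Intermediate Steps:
$A = -6$ ($A = 2 \left(-3\right) + 0 = -6 + 0 = -6$)
$39 A P{\left(-1 - 5 \right)} = 39 \left(-6\right) \left(-1 - 5\right) = \left(-234\right) \left(-6\right) = 1404$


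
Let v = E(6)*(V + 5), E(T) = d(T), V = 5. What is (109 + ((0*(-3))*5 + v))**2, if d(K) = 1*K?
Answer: 28561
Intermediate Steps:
d(K) = K
E(T) = T
v = 60 (v = 6*(5 + 5) = 6*10 = 60)
(109 + ((0*(-3))*5 + v))**2 = (109 + ((0*(-3))*5 + 60))**2 = (109 + (0*5 + 60))**2 = (109 + (0 + 60))**2 = (109 + 60)**2 = 169**2 = 28561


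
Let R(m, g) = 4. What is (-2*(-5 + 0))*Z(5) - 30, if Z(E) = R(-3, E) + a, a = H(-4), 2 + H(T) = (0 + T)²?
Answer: 150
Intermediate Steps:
H(T) = -2 + T² (H(T) = -2 + (0 + T)² = -2 + T²)
a = 14 (a = -2 + (-4)² = -2 + 16 = 14)
Z(E) = 18 (Z(E) = 4 + 14 = 18)
(-2*(-5 + 0))*Z(5) - 30 = -2*(-5 + 0)*18 - 30 = -2*(-5)*18 - 30 = 10*18 - 30 = 180 - 30 = 150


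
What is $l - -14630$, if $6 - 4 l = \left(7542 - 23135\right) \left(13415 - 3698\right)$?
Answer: $\frac{151575707}{4} \approx 3.7894 \cdot 10^{7}$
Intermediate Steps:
$l = \frac{151517187}{4}$ ($l = \frac{3}{2} - \frac{\left(7542 - 23135\right) \left(13415 - 3698\right)}{4} = \frac{3}{2} - \frac{\left(-15593\right) 9717}{4} = \frac{3}{2} - - \frac{151517181}{4} = \frac{3}{2} + \frac{151517181}{4} = \frac{151517187}{4} \approx 3.7879 \cdot 10^{7}$)
$l - -14630 = \frac{151517187}{4} - -14630 = \frac{151517187}{4} + 14630 = \frac{151575707}{4}$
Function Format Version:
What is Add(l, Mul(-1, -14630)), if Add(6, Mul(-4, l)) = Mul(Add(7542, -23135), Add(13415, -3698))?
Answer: Rational(151575707, 4) ≈ 3.7894e+7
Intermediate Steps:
l = Rational(151517187, 4) (l = Add(Rational(3, 2), Mul(Rational(-1, 4), Mul(Add(7542, -23135), Add(13415, -3698)))) = Add(Rational(3, 2), Mul(Rational(-1, 4), Mul(-15593, 9717))) = Add(Rational(3, 2), Mul(Rational(-1, 4), -151517181)) = Add(Rational(3, 2), Rational(151517181, 4)) = Rational(151517187, 4) ≈ 3.7879e+7)
Add(l, Mul(-1, -14630)) = Add(Rational(151517187, 4), Mul(-1, -14630)) = Add(Rational(151517187, 4), 14630) = Rational(151575707, 4)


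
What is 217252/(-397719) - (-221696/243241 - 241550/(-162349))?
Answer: -2518920142437706/2243699529454053 ≈ -1.1227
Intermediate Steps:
217252/(-397719) - (-221696/243241 - 241550/(-162349)) = 217252*(-1/397719) - (-221696*1/243241 - 241550*(-1/162349)) = -31036/56817 - (-221696/243241 + 241550/162349) = -31036/56817 - 1*22762739646/39489933109 = -31036/56817 - 22762739646/39489933109 = -2518920142437706/2243699529454053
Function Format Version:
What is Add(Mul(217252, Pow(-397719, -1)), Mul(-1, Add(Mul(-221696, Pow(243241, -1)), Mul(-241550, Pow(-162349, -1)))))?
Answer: Rational(-2518920142437706, 2243699529454053) ≈ -1.1227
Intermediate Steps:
Add(Mul(217252, Pow(-397719, -1)), Mul(-1, Add(Mul(-221696, Pow(243241, -1)), Mul(-241550, Pow(-162349, -1))))) = Add(Mul(217252, Rational(-1, 397719)), Mul(-1, Add(Mul(-221696, Rational(1, 243241)), Mul(-241550, Rational(-1, 162349))))) = Add(Rational(-31036, 56817), Mul(-1, Add(Rational(-221696, 243241), Rational(241550, 162349)))) = Add(Rational(-31036, 56817), Mul(-1, Rational(22762739646, 39489933109))) = Add(Rational(-31036, 56817), Rational(-22762739646, 39489933109)) = Rational(-2518920142437706, 2243699529454053)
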